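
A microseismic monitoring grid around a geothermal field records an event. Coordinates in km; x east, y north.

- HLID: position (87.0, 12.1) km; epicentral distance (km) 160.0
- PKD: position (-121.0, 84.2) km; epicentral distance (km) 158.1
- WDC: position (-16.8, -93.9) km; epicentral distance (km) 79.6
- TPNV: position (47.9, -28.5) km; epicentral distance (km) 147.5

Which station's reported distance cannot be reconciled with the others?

Solve using three stations at a time. Using PKD, WDC, TPNV (subtract circle equations pairwise → linear system) gives (x, y) ≈ (-93.2, -71.5).
Distances from that point to each station vs reported:
  HLID: calculated 198.7 vs reported 160.0 → residual 38.7 km
  PKD: calculated 158.1 vs reported 158.1 → residual 0.0 km
  WDC: calculated 79.7 vs reported 79.6 → residual 0.1 km
  TPNV: calculated 147.5 vs reported 147.5 → residual 0.0 km
PKD, WDC, TPNV are mutually consistent (residuals ≈ 0); HLID is off by 38.7 km.

HLID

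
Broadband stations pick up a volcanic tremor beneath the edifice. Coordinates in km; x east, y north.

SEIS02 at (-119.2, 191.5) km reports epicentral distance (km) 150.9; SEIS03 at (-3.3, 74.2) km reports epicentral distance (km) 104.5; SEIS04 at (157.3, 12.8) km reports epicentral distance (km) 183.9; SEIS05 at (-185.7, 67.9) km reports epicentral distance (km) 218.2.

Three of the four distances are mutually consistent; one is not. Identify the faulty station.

SEIS03

Solve using three stations at a time. Using SEIS02, SEIS04, SEIS05 (subtract circle equations pairwise → linear system) gives (x, y) ≈ (21.4, 136.7).
Distances from that point to each station vs reported:
  SEIS02: calculated 150.9 vs reported 150.9 → residual 0.0 km
  SEIS03: calculated 67.2 vs reported 104.5 → residual 37.3 km
  SEIS04: calculated 183.9 vs reported 183.9 → residual 0.0 km
  SEIS05: calculated 218.2 vs reported 218.2 → residual 0.0 km
SEIS02, SEIS04, SEIS05 are mutually consistent (residuals ≈ 0); SEIS03 is off by 37.3 km.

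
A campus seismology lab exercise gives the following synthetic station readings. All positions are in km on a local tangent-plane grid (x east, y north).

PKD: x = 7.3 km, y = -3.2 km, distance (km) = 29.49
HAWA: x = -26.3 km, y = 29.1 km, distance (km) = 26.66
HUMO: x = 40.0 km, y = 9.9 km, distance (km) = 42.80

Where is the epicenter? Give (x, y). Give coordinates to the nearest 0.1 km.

x ≈ 0.1 km, y ≈ 25.4 km

Circle about each station: (x − 7.3)² + (y + 3.2)² = 29.49²; (x + 26.3)² + (y − 29.1)² = 26.66²; (x − 40.0)² + (y − 9.9)² = 42.80².
Subtracting pairs of circle equations eliminates x²+y² and gives linear equations (the radical axes):
-67.2 x + 64.6 y = 1633.87
65.4 x + 26.2 y = 672.30
Solving the 2×2 system: x ≈ 0.1, y ≈ 25.4 km.
Check against PKD (with the unrounded x, y): √((x − 7.3)²+(y + 3.2)²) = 29.49 ≈ 29.49 km. ✓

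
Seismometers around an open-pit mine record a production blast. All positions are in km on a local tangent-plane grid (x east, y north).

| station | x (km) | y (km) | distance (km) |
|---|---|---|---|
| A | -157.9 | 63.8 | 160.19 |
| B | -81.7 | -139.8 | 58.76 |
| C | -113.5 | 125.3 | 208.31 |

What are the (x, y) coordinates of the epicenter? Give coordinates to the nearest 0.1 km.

x ≈ -91.1 km, y ≈ -81.8 km

Circle about each station: (x + 157.9)² + (y − 63.8)² = 160.19²; (x + 81.7)² + (y + 139.8)² = 58.76²; (x + 113.5)² + (y − 125.3)² = 208.31².
Subtracting pairs of circle equations eliminates x²+y² and gives linear equations (the radical axes):
152.4 x − 407.2 y = 19424.18
88.8 x + 123.0 y = -18152.73
Solving the 2×2 system: x ≈ -91.1, y ≈ -81.8 km.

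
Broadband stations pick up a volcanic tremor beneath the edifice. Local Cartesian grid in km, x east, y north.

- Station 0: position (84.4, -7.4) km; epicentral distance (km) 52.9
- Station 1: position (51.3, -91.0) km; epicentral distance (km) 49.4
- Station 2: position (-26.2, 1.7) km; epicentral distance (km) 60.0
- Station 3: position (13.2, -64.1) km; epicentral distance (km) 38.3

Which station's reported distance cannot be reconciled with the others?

Solve using three stations at a time. Using Station 0, Station 1, Station 3 (subtract circle equations pairwise → linear system) gives (x, y) ≈ (44.5, -42.1).
Distances from that point to each station vs reported:
  Station 0: calculated 52.9 vs reported 52.9 → residual 0.0 km
  Station 1: calculated 49.4 vs reported 49.4 → residual 0.0 km
  Station 2: calculated 83.2 vs reported 60.0 → residual 23.2 km
  Station 3: calculated 38.3 vs reported 38.3 → residual 0.0 km
Station 0, Station 1, Station 3 are mutually consistent (residuals ≈ 0); Station 2 is off by 23.2 km.

Station 2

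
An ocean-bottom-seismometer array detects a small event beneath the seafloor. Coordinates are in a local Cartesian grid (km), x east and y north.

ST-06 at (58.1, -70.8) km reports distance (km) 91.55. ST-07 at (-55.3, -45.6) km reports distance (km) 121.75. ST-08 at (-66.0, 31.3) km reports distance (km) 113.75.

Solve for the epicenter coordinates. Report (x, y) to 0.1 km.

Circle about each station: (x − 58.1)² + (y + 70.8)² = 91.55²; (x + 55.3)² + (y + 45.6)² = 121.75²; (x + 66.0)² + (y − 31.3)² = 113.75².
Subtracting pairs of circle equations eliminates x²+y² and gives linear equations (the radical axes):
-226.8 x + 50.4 y = -9692.46
-248.2 x + 204.2 y = -7610.22
Solving the 2×2 system: x ≈ 47.2, y ≈ 20.1 km.
Check against ST-06 (with the unrounded x, y): √((x − 58.1)²+(y + 70.8)²) = 91.56 ≈ 91.55 km. ✓

(47.2, 20.1)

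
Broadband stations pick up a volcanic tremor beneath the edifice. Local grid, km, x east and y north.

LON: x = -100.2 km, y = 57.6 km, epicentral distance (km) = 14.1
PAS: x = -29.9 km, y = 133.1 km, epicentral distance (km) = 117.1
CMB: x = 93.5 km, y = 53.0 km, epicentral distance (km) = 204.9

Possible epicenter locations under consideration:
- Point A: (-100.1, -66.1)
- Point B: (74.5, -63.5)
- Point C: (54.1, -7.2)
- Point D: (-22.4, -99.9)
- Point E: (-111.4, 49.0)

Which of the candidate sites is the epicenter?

Point E

For each candidate, compare |candidate − station| to the reported distance:
Point A: residuals LON 109.6, PAS 94.1, CMB 22.4 → max 109.6 km
Point B: residuals LON 198.5, PAS 105.5, CMB 86.9 → max 198.5 km
Point C: residuals LON 153.3, PAS 46.4, CMB 133.0 → max 153.3 km
Point D: residuals LON 161.6, PAS 116.0, CMB 13.0 → max 161.6 km
Point E: residuals LON 0.0, PAS 0.0, CMB 0.0 → max 0.0 km
Only Point E has all residuals ≈ 0.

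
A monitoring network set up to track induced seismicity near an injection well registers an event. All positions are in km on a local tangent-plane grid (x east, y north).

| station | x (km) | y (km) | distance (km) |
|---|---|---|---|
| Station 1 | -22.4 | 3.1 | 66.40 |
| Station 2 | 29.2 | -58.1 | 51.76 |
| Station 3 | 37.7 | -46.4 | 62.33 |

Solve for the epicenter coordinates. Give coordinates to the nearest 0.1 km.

x ≈ -22.3 km, y ≈ -63.3 km

Circle about each station: (x + 22.4)² + (y − 3.1)² = 66.40²; (x − 29.2)² + (y + 58.1)² = 51.76²; (x − 37.7)² + (y + 46.4)² = 62.33².
Subtracting pairs of circle equations eliminates x²+y² and gives linear equations (the radical axes):
103.2 x − 122.4 y = 5446.74
120.2 x − 99.0 y = 3586.81
Solving the 2×2 system: x ≈ -22.3, y ≈ -63.3 km.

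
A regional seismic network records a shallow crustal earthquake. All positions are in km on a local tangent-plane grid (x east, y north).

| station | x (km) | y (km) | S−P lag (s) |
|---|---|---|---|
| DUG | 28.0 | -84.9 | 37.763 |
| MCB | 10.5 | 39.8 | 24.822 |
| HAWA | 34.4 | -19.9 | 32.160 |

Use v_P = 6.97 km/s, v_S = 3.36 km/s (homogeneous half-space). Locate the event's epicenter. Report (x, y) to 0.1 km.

x ≈ -142.0 km, y ≈ 91.5 km

Distance from S−P lag: d = Δt · v_P v_S / (v_P − v_S) = Δt · (6.97·3.36)/(6.97−3.36) ≈ 6.4873·Δt.
So d_DUG = 244.98, d_MCB = 161.03, d_HAWA = 208.63 km.
Circle about each station: (x − 28.0)² + (y + 84.9)² = 244.98²; (x − 10.5)² + (y − 39.8)² = 161.03²; (x − 34.4)² + (y + 19.9)² = 208.63².
Subtracting pairs of circle equations eliminates x²+y² and gives linear equations (the radical axes):
-35.0 x + 249.4 y = 27786.82
12.8 x + 130.0 y = 10076.08
Solving the 2×2 system: x ≈ -142.0, y ≈ 91.5 km.
Check against DUG (with the unrounded x, y): √((x − 28.0)²+(y + 84.9)²) = 244.97 ≈ 244.98 km. ✓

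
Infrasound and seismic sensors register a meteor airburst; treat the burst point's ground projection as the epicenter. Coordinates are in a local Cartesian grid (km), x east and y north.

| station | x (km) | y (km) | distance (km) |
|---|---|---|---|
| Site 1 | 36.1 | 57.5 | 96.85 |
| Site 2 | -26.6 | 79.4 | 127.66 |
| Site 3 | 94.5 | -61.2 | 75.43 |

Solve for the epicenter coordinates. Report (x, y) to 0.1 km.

Circle about each station: (x − 36.1)² + (y − 57.5)² = 96.85²; (x + 26.6)² + (y − 79.4)² = 127.66²; (x − 94.5)² + (y + 61.2)² = 75.43².
Subtracting the Site 1 equation from the Site 2 and Site 3 equations removes the quadratic terms:
-125.4 x + 43.8 y = -4514.69
116.8 x − 237.4 y = 11756.47
Solving the 2×2 system: x ≈ 22.6, y ≈ -38.4 km.

x ≈ 22.6 km, y ≈ -38.4 km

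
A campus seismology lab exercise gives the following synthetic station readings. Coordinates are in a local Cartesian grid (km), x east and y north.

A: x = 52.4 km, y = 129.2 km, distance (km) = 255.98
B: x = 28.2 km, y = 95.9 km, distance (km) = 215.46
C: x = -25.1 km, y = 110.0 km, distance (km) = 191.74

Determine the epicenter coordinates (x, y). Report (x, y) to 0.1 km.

(-129.7, -50.7)

Circle about each station: (x − 52.4)² + (y − 129.2)² = 255.98²; (x − 28.2)² + (y − 95.9)² = 215.46²; (x + 25.1)² + (y − 110.0)² = 191.74².
Subtracting the A equation from the B and C equations removes the quadratic terms:
-48.4 x − 66.6 y = 9656.40
-155.0 x − 38.4 y = 22053.14
Solving the 2×2 system: x ≈ -129.7, y ≈ -50.7 km.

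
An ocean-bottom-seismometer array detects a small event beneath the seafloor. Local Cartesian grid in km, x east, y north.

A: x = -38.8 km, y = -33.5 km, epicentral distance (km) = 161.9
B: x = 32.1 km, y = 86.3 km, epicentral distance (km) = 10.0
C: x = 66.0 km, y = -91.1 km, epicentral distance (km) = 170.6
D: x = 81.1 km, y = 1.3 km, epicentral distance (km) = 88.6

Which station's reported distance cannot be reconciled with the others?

A

Solve using three stations at a time. Using B, C, D (subtract circle equations pairwise → linear system) gives (x, y) ≈ (34.3, 76.5).
Distances from that point to each station vs reported:
  A: calculated 132.1 vs reported 161.9 → residual 29.8 km
  B: calculated 10.0 vs reported 10.0 → residual 0.0 km
  C: calculated 170.6 vs reported 170.6 → residual 0.0 km
  D: calculated 88.6 vs reported 88.6 → residual 0.0 km
B, C, D are mutually consistent (residuals ≈ 0); A is off by 29.8 km.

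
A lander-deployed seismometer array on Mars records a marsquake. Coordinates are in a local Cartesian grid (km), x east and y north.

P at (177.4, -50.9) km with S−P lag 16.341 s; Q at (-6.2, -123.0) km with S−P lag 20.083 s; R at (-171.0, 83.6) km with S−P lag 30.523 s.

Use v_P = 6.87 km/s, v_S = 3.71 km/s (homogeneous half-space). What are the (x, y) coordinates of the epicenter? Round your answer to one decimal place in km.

(67.2, 21.4)

Distance from S−P lag: d = Δt · v_P v_S / (v_P − v_S) = Δt · (6.87·3.71)/(6.87−3.71) ≈ 8.0657·Δt.
So d_P = 131.80, d_Q = 161.98, d_R = 246.19 km.
Circle about each station: (x − 177.4)² + (y + 50.9)² = 131.80²; (x + 6.2)² + (y + 123.0)² = 161.98²; (x + 171.0)² + (y − 83.6)² = 246.19².
Subtracting pairs of circle equations eliminates x²+y² and gives linear equations (the radical axes):
-367.2 x − 144.2 y = -27760.41
-696.8 x + 269.0 y = -41069.89
Solving the 2×2 system: x ≈ 67.2, y ≈ 21.4 km.
Check against P (with the unrounded x, y): √((x − 177.4)²+(y + 50.9)²) = 131.80 ≈ 131.80 km. ✓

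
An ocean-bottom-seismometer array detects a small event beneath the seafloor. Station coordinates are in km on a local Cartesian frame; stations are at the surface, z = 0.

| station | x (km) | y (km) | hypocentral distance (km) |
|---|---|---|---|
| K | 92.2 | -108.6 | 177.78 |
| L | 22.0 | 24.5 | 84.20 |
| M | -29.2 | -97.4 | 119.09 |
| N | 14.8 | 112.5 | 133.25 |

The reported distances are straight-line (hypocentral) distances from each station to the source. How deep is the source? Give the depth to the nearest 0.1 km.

Each station gives a sphere (x−x_i)² + (y−y_i)² + z² = d_i² (stations at z=0).
Subtracting the K sphere from L and M: z² cancels, leaving linear equations in x and y:
-140.4 x + 266.2 y = 5305.54
-242.8 x + 22.4 y = 7467.90
Solving: x ≈ -30.398, y ≈ 3.898 km (keep extra digits for the depth step; rounded: -30.4, 3.9).
Then from the K sphere: z² = 177.78² − (x − 92.2)² − (y + 108.6)² with x = -30.398, y = 3.898, so z ≈ 62.607 ≈ 62.6 km.

depth ≈ 62.6 km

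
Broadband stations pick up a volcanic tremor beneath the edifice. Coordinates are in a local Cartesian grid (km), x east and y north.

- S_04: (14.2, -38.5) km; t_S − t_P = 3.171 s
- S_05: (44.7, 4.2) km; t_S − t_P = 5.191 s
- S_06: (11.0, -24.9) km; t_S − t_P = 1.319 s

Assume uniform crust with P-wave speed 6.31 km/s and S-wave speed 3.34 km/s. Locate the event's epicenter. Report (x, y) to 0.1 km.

(13.9, -16.0)

Distance from S−P lag: d = Δt · v_P v_S / (v_P − v_S) = Δt · (6.31·3.34)/(6.31−3.34) ≈ 7.0961·Δt.
So d_S_04 = 22.50, d_S_05 = 36.84, d_S_06 = 9.36 km.
Circle about each station: (x − 14.2)² + (y + 38.5)² = 22.50²; (x − 44.7)² + (y − 4.2)² = 36.84²; (x − 11.0)² + (y + 24.9)² = 9.36².
Subtracting the S_04 equation from the S_05 and S_06 equations removes the quadratic terms:
61.0 x + 85.4 y = -519.10
-6.4 x + 27.2 y = -524.24
Solving the 2×2 system: x ≈ 13.9, y ≈ -16.0 km.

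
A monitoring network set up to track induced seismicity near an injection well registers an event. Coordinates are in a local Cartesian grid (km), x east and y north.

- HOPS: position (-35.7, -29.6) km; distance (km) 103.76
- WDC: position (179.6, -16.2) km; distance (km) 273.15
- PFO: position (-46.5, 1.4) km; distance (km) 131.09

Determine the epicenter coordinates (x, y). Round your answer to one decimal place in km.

(-69.8, -127.6)

Circle about each station: (x + 35.7)² + (y + 29.6)² = 103.76²; (x − 179.6)² + (y + 16.2)² = 273.15²; (x + 46.5)² + (y − 1.4)² = 131.09².
Subtracting the HOPS equation from the WDC and PFO equations removes the quadratic terms:
430.6 x + 26.8 y = -33476.83
-21.6 x + 62.0 y = -6404.89
Solving the 2×2 system: x ≈ -69.8, y ≈ -127.6 km.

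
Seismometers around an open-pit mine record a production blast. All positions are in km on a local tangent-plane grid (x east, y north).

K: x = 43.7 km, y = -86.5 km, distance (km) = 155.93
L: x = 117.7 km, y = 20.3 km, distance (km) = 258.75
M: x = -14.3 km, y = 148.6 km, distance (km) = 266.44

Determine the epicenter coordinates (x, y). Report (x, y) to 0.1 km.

Circle about each station: (x − 43.7)² + (y + 86.5)² = 155.93²; (x − 117.7)² + (y − 20.3)² = 258.75²; (x + 14.3)² + (y − 148.6)² = 266.44².
Subtracting the K equation from the L and M equations removes the quadratic terms:
148.0 x + 213.6 y = -37763.96
-116.0 x + 470.2 y = -33781.60
Solving the 2×2 system: x ≈ -111.7, y ≈ -99.4 km.

-111.7 km east, -99.4 km north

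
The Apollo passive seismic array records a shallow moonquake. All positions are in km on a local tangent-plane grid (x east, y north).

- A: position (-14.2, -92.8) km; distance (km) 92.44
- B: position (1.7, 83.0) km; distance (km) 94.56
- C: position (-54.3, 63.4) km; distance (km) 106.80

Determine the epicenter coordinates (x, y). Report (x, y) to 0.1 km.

Circle about each station: (x + 14.2)² + (y + 92.8)² = 92.44²; (x − 1.7)² + (y − 83.0)² = 94.56²; (x + 54.3)² + (y − 63.4)² = 106.80².
Subtracting pairs of circle equations eliminates x²+y² and gives linear equations (the radical axes):
31.8 x + 351.6 y = -2318.03
-80.2 x + 312.4 y = -4706.52
Solving the 2×2 system: x ≈ 24.4, y ≈ -8.8 km.
Check against A (with the unrounded x, y): √((x + 14.2)²+(y + 92.8)²) = 92.45 ≈ 92.44 km. ✓

(24.4, -8.8)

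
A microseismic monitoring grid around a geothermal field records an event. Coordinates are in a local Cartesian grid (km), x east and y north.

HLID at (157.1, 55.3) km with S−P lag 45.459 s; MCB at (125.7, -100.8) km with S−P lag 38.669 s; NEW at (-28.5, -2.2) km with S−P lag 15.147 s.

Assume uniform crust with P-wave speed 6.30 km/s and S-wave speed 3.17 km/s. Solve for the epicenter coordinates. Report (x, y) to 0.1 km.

Distance from S−P lag: d = Δt · v_P v_S / (v_P − v_S) = Δt · (6.30·3.17)/(6.30−3.17) ≈ 6.3805·Δt.
So d_HLID = 290.05, d_MCB = 246.73, d_NEW = 96.65 km.
Circle about each station: (x − 157.1)² + (y − 55.3)² = 290.05²; (x − 125.7)² + (y + 100.8)² = 246.73²; (x + 28.5)² + (y + 2.2)² = 96.65².
Subtracting the HLID equation from the MCB and NEW equations removes the quadratic terms:
-62.8 x − 312.2 y = 21475.94
-371.2 x − 115.0 y = 47866.37
Solving the 2×2 system: x ≈ -114.8, y ≈ -45.7 km.

(-114.8, -45.7)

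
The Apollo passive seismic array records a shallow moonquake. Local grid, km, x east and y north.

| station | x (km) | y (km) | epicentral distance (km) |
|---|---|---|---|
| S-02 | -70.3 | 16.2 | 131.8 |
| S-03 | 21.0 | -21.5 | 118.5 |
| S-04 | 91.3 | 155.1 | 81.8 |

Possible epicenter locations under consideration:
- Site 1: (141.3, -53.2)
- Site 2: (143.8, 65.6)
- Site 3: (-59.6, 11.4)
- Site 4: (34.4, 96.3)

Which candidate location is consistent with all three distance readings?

Site 4

For each candidate, compare |candidate − station| to the reported distance:
Site 1: residuals S-02 90.9, S-03 5.9, S-04 132.4 → max 132.4 km
Site 2: residuals S-02 87.9, S-03 32.1, S-04 22.0 → max 87.9 km
Site 3: residuals S-02 120.1, S-03 31.4, S-04 126.6 → max 126.6 km
Site 4: residuals S-02 0.0, S-03 0.1, S-04 0.0 → max 0.1 km
Only Site 4 has all residuals ≈ 0.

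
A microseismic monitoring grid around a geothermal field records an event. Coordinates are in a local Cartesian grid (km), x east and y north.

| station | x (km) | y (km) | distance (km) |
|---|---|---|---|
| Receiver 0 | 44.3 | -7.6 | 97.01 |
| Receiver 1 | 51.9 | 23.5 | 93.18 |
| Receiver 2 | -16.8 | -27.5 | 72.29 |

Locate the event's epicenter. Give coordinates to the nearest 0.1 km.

Circle about each station: (x − 44.3)² + (y + 7.6)² = 97.01²; (x − 51.9)² + (y − 23.5)² = 93.18²; (x + 16.8)² + (y + 27.5)² = 72.29².
Subtracting pairs of circle equations eliminates x²+y² and gives linear equations (the radical axes):
15.2 x + 62.2 y = 1954.04
-122.2 x − 39.8 y = 3203.34
Solving the 2×2 system: x ≈ -39.6, y ≈ 41.1 km.

x ≈ -39.6 km, y ≈ 41.1 km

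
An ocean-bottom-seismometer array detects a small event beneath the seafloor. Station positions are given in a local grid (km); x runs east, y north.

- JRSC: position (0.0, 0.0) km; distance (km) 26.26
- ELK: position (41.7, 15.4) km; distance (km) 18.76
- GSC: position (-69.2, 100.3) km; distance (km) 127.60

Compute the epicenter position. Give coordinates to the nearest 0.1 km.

(23.2, 12.3)

Circle about each station: x² + y² = 26.26²; (x − 41.7)² + (y − 15.4)² = 18.76²; (x + 69.2)² + (y − 100.3)² = 127.60².
Subtracting pairs of circle equations eliminates x²+y² and gives linear equations (the radical axes):
83.4 x + 30.8 y = 2313.70
-138.4 x + 200.6 y = -743.44
Solving the 2×2 system: x ≈ 23.2, y ≈ 12.3 km.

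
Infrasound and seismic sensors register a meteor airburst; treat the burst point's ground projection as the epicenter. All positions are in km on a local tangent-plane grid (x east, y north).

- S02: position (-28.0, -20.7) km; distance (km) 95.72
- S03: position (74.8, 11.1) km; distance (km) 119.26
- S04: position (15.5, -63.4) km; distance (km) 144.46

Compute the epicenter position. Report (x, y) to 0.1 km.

Circle about each station: (x + 28.0)² + (y + 20.7)² = 95.72²; (x − 74.8)² + (y − 11.1)² = 119.26²; (x − 15.5)² + (y + 63.4)² = 144.46².
Subtracting pairs of circle equations eliminates x²+y² and gives linear equations (the radical axes):
205.6 x + 63.6 y = -554.87
87.0 x − 85.4 y = -8659.05
Solving the 2×2 system: x ≈ -25.9, y ≈ 75.0 km.

-25.9 km east, 75.0 km north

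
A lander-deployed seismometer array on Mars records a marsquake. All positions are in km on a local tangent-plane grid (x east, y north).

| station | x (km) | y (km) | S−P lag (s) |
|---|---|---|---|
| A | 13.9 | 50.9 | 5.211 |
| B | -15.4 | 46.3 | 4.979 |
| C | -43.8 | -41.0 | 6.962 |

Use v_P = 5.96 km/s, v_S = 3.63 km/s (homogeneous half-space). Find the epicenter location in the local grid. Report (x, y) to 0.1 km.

(2.8, 3.8)

Distance from S−P lag: d = Δt · v_P v_S / (v_P − v_S) = Δt · (5.96·3.63)/(5.96−3.63) ≈ 9.2853·Δt.
So d_A = 48.39, d_B = 46.23, d_C = 64.64 km.
Circle about each station: (x − 13.9)² + (y − 50.9)² = 48.39²; (x + 15.4)² + (y − 46.3)² = 46.23²; (x + 43.8)² + (y + 41.0)² = 64.64².
Subtracting the A equation from the B and C equations removes the quadratic terms:
-58.6 x − 9.2 y = -198.79
-115.4 x − 183.8 y = -1021.32
Solving the 2×2 system: x ≈ 2.8, y ≈ 3.8 km.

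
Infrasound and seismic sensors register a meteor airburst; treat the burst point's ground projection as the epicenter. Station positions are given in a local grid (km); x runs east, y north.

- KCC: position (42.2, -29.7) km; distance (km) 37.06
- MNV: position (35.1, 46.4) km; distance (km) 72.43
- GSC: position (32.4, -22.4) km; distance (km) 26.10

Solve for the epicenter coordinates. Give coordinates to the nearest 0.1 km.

Circle about each station: (x − 42.2)² + (y + 29.7)² = 37.06²; (x − 35.1)² + (y − 46.4)² = 72.43²; (x − 32.4)² + (y + 22.4)² = 26.10².
Subtracting pairs of circle equations eliminates x²+y² and gives linear equations (the radical axes):
-14.2 x + 152.2 y = -3150.62
-19.6 x + 14.6 y = -419.18
Solving the 2×2 system: x ≈ 6.4, y ≈ -20.1 km.
Check against KCC (with the unrounded x, y): √((x − 42.2)²+(y + 29.7)²) = 37.05 ≈ 37.06 km. ✓

x ≈ 6.4 km, y ≈ -20.1 km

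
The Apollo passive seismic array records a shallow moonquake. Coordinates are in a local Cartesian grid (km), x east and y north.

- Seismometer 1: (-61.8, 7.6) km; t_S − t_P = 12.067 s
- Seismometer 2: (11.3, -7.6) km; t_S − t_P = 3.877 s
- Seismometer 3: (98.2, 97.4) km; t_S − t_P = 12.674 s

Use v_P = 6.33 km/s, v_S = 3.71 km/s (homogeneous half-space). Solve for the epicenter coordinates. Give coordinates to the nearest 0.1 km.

45.8 km east, -3.4 km north

Distance from S−P lag: d = Δt · v_P v_S / (v_P − v_S) = Δt · (6.33·3.71)/(6.33−3.71) ≈ 8.9635·Δt.
So d_Seismometer 1 = 108.16, d_Seismometer 2 = 34.75, d_Seismometer 3 = 113.60 km.
Circle about each station: (x + 61.8)² + (y − 7.6)² = 108.16²; (x − 11.3)² + (y + 7.6)² = 34.75²; (x − 98.2)² + (y − 97.4)² = 113.60².
Subtracting pairs of circle equations eliminates x²+y² and gives linear equations (the radical axes):
146.2 x − 30.4 y = 6799.47
320.0 x + 179.6 y = 14046.63
Solving the 2×2 system: x ≈ 45.8, y ≈ -3.4 km.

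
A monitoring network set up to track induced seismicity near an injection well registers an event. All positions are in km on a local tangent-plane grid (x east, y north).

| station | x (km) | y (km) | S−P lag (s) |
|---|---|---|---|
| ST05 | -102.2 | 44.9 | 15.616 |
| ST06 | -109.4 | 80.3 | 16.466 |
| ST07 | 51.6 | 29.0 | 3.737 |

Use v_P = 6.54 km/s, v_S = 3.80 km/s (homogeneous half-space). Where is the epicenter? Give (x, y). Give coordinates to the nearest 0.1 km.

38.6 km east, 60.3 km north

Distance from S−P lag: d = Δt · v_P v_S / (v_P − v_S) = Δt · (6.54·3.80)/(6.54−3.80) ≈ 9.0701·Δt.
So d_ST05 = 141.64, d_ST06 = 149.35, d_ST07 = 33.89 km.
Circle about each station: (x + 102.2)² + (y − 44.9)² = 141.64²; (x + 109.4)² + (y − 80.3)² = 149.35²; (x − 51.6)² + (y − 29.0)² = 33.89².
Subtracting pairs of circle equations eliminates x²+y² and gives linear equations (the radical axes):
-14.4 x + 70.8 y = 3712.07
307.6 x − 31.8 y = 9956.07
Solving the 2×2 system: x ≈ 38.6, y ≈ 60.3 km.
Check against ST05 (with the unrounded x, y): √((x + 102.2)²+(y − 44.9)²) = 141.64 ≈ 141.64 km. ✓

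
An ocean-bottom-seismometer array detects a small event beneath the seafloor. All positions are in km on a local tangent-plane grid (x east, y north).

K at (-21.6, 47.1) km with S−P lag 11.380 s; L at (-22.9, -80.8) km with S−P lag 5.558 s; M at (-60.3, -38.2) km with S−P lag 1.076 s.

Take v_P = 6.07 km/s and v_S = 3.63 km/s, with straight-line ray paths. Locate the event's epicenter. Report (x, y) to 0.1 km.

x ≈ -60.8 km, y ≈ -47.9 km

Distance from S−P lag: d = Δt · v_P v_S / (v_P − v_S) = Δt · (6.07·3.63)/(6.07−3.63) ≈ 9.0304·Δt.
So d_K = 102.77, d_L = 50.19, d_M = 9.72 km.
Circle about each station: (x + 21.6)² + (y − 47.1)² = 102.77²; (x + 22.9)² + (y + 80.8)² = 50.19²; (x + 60.3)² + (y + 38.2)² = 9.72².
Subtracting pairs of circle equations eliminates x²+y² and gives linear equations (the radical axes):
-2.6 x − 255.8 y = 12410.72
-77.4 x − 170.6 y = 12877.55
Solving the 2×2 system: x ≈ -60.8, y ≈ -47.9 km.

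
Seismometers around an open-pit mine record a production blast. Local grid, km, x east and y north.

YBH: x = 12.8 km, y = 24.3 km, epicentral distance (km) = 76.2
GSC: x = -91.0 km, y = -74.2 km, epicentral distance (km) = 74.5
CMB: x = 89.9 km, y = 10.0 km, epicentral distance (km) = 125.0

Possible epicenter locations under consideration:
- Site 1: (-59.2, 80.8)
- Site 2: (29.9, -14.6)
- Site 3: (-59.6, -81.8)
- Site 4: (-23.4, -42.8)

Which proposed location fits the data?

For each candidate, compare |candidate − station| to the reported distance:
Site 1: residuals YBH 15.3, GSC 83.7, CMB 40.1 → max 83.7 km
Site 2: residuals YBH 33.7, GSC 60.3, CMB 60.2 → max 60.3 km
Site 3: residuals YBH 52.2, GSC 42.2, CMB 50.4 → max 52.2 km
Site 4: residuals YBH 0.0, GSC 0.0, CMB 0.0 → max 0.0 km
Only Site 4 has all residuals ≈ 0.

Site 4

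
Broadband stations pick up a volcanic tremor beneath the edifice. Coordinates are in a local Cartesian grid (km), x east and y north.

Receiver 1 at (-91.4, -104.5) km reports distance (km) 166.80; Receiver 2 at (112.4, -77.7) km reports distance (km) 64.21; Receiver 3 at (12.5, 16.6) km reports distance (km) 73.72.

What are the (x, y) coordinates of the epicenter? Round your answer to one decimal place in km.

61.7 km east, -38.3 km north

Circle about each station: (x + 91.4)² + (y + 104.5)² = 166.80²; (x − 112.4)² + (y + 77.7)² = 64.21²; (x − 12.5)² + (y − 16.6)² = 73.72².
Subtracting the Receiver 1 equation from the Receiver 2 and Receiver 3 equations removes the quadratic terms:
407.6 x + 53.6 y = 23096.16
207.8 x + 242.2 y = 3545.20
Solving the 2×2 system: x ≈ 61.7, y ≈ -38.3 km.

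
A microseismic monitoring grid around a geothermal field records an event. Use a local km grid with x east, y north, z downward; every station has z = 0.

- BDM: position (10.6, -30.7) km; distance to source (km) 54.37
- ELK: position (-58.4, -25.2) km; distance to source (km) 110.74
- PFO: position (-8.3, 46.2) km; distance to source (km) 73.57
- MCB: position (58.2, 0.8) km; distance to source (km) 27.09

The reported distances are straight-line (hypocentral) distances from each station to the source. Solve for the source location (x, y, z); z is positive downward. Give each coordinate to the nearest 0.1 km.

Each station gives a sphere (x−x_i)² + (y−y_i)² + z² = d_i² (stations at z=0).
Subtracting the BDM sphere from ELK and PFO: z² cancels, leaving linear equations in x and y:
-138.0 x + 11.0 y = -6316.50
-37.8 x + 153.8 y = -1307.97
Solving: x ≈ 45.995, y ≈ 2.800 km (keep extra digits for the depth step; rounded: 46.0, 2.8).
Then from the BDM sphere: z² = 54.37² − (x − 10.6)² − (y + 30.7)² with x = 45.995, y = 2.800, so z ≈ 24.105 ≈ 24.1 km.

x ≈ 46.0 km, y ≈ 2.8 km, depth ≈ 24.1 km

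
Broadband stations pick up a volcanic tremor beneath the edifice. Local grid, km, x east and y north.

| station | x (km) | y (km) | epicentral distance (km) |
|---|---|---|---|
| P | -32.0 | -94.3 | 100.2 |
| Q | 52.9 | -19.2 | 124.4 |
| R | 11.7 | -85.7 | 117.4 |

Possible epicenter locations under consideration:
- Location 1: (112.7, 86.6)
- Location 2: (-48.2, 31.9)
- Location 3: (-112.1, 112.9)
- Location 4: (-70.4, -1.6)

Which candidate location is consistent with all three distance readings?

For each candidate, compare |candidate − station| to the reported distance:
Location 1: residuals P 131.5, Q 2.9, R 82.3 → max 131.5 km
Location 2: residuals P 27.0, Q 11.1, R 14.6 → max 27.0 km
Location 3: residuals P 121.9, Q 87.0, R 116.6 → max 121.9 km
Location 4: residuals P 0.1, Q 0.1, R 0.1 → max 0.1 km
Only Location 4 has all residuals ≈ 0.

Location 4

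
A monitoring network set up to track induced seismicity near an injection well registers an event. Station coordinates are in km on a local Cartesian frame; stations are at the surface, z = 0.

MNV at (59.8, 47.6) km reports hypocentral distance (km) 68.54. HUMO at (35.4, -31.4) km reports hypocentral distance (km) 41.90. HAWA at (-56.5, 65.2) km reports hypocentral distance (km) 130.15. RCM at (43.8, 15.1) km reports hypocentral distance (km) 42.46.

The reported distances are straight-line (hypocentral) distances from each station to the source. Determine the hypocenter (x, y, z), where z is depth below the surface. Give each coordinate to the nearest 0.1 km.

(44.3, -9.5, 34.6)

Each station gives a sphere (x−x_i)² + (y−y_i)² + z² = d_i² (stations at z=0).
Subtracting the MNV sphere from HUMO and HAWA: z² cancels, leaving linear equations in x and y:
-48.8 x − 158.0 y = -660.56
-232.6 x + 35.2 y = -10639.80
Solving: x ≈ 44.305, y ≈ -9.503 km (keep extra digits for the depth step; rounded: 44.3, -9.5).
Then from the MNV sphere: z² = 68.54² − (x − 59.8)² − (y − 47.6)² with x = 44.305, y = -9.503, so z ≈ 34.596 ≈ 34.6 km.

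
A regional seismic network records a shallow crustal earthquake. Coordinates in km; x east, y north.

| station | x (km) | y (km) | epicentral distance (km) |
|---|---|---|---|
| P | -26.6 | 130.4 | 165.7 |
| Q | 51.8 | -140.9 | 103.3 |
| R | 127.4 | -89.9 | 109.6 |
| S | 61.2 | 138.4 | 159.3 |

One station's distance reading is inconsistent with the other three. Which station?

Q

Solve using three stations at a time. Using P, R, S (subtract circle equations pairwise → linear system) gives (x, y) ≈ (43.2, -19.8).
Distances from that point to each station vs reported:
  P: calculated 165.7 vs reported 165.7 → residual 0.0 km
  Q: calculated 121.4 vs reported 103.3 → residual 18.1 km
  R: calculated 109.5 vs reported 109.6 → residual 0.1 km
  S: calculated 159.3 vs reported 159.3 → residual 0.0 km
P, R, S are mutually consistent (residuals ≈ 0); Q is off by 18.1 km.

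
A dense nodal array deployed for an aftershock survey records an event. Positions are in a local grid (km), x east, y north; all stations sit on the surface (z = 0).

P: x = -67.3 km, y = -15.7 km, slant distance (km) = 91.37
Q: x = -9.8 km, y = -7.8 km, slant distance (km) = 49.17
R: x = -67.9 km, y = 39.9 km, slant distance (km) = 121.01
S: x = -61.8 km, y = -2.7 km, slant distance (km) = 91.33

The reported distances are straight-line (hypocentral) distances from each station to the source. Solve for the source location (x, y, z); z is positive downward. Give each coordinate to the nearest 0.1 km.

Each station gives a sphere (x−x_i)² + (y−y_i)² + z² = d_i² (stations at z=0).
Subtracting the P sphere from Q and R: z² cancels, leaving linear equations in x and y:
115.0 x + 15.8 y = 1311.89
-1.2 x + 111.2 y = -4868.30
Solving: x ≈ 17.397, y ≈ -43.592 km (keep extra digits for the depth step; rounded: 17.4, -43.6).
Then from the P sphere: z² = 91.37² − (x + 67.3)² − (y + 15.7)² with x = 17.397, y = -43.592, so z ≈ 19.923 ≈ 19.9 km.
Check against S (with the unrounded solution): distance 91.33 ≈ 91.33 km. ✓

(17.4, -43.6, 19.9)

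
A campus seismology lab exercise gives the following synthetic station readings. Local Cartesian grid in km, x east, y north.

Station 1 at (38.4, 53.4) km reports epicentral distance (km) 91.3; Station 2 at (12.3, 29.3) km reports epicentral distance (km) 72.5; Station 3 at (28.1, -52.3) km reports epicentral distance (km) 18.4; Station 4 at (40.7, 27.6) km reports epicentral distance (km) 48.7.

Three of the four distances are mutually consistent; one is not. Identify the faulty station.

Station 4

Solve using three stations at a time. Using Station 1, Station 2, Station 3 (subtract circle equations pairwise → linear system) gives (x, y) ≈ (39.5, -37.9).
Distances from that point to each station vs reported:
  Station 1: calculated 91.3 vs reported 91.3 → residual 0.0 km
  Station 2: calculated 72.5 vs reported 72.5 → residual 0.0 km
  Station 3: calculated 18.4 vs reported 18.4 → residual 0.0 km
  Station 4: calculated 65.5 vs reported 48.7 → residual 16.8 km
Station 1, Station 2, Station 3 are mutually consistent (residuals ≈ 0); Station 4 is off by 16.8 km.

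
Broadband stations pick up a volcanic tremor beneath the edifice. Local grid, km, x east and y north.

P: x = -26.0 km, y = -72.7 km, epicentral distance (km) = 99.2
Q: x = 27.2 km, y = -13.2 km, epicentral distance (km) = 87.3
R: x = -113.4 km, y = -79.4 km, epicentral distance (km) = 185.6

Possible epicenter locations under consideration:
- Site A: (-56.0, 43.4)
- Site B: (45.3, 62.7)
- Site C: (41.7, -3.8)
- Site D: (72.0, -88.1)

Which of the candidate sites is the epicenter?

For each candidate, compare |candidate − station| to the reported distance:
Site A: residuals P 20.7, Q 13.3, R 50.0 → max 50.0 km
Site B: residuals P 53.8, Q 9.3, R 27.4 → max 53.8 km
Site C: residuals P 2.6, Q 70.0, R 13.1 → max 70.0 km
Site D: residuals P 0.0, Q 0.0, R 0.0 → max 0.0 km
Only Site D has all residuals ≈ 0.

Site D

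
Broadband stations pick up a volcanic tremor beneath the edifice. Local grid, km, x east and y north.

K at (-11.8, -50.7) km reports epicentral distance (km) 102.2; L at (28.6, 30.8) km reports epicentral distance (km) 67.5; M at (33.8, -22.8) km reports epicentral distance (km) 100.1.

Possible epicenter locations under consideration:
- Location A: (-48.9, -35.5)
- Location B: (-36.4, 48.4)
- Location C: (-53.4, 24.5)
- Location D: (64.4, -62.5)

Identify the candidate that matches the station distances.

For each candidate, compare |candidate − station| to the reported distance:
Location A: residuals K 62.1, L 34.5, M 16.4 → max 62.1 km
Location B: residuals K 0.1, L 0.2, M 0.1 → max 0.2 km
Location C: residuals K 16.3, L 14.7, M 0.9 → max 16.3 km
Location D: residuals K 25.1, L 32.4, M 50.0 → max 50.0 km
Only Location B has all residuals ≈ 0.

Location B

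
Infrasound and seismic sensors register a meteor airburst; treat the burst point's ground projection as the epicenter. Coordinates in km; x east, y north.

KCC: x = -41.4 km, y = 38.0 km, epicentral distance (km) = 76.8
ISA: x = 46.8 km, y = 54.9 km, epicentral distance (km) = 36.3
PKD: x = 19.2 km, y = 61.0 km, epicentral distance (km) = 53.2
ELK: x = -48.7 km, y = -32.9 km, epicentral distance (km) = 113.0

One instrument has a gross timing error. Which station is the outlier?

KCC

Solve using three stations at a time. Using ISA, PKD, ELK (subtract circle equations pairwise → linear system) gives (x, y) ≈ (51.8, 18.9).
Distances from that point to each station vs reported:
  KCC: calculated 95.1 vs reported 76.8 → residual 18.3 km
  ISA: calculated 36.4 vs reported 36.3 → residual 0.1 km
  PKD: calculated 53.2 vs reported 53.2 → residual 0.0 km
  ELK: calculated 113.0 vs reported 113.0 → residual 0.0 km
ISA, PKD, ELK are mutually consistent (residuals ≈ 0); KCC is off by 18.3 km.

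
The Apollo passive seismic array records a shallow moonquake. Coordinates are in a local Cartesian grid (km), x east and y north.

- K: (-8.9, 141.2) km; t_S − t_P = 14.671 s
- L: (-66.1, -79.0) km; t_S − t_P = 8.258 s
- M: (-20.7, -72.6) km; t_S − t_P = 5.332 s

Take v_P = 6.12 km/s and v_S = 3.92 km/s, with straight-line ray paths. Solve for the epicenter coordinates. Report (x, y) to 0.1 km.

Distance from S−P lag: d = Δt · v_P v_S / (v_P − v_S) = Δt · (6.12·3.92)/(6.12−3.92) ≈ 10.9047·Δt.
So d_K = 159.98, d_L = 90.05, d_M = 58.14 km.
Circle about each station: (x + 8.9)² + (y − 141.2)² = 159.98²; (x + 66.1)² + (y + 79.0)² = 90.05²; (x + 20.7)² + (y + 72.6)² = 58.14².
Subtracting pairs of circle equations eliminates x²+y² and gives linear equations (the radical axes):
-114.4 x − 440.4 y = 8078.16
-23.6 x − 427.6 y = 7895.94
Solving the 2×2 system: x ≈ 0.6, y ≈ -18.5 km.

0.6 km east, -18.5 km north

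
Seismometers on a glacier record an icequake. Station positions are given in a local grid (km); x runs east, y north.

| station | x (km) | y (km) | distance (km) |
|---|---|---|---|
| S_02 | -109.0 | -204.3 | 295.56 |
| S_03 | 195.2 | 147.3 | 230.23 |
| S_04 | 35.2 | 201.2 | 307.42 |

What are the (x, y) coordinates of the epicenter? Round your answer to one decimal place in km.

Circle about each station: (x + 109.0)² + (y + 204.3)² = 295.56²; (x − 195.2)² + (y − 147.3)² = 230.23²; (x − 35.2)² + (y − 201.2)² = 307.42².
Subtracting the S_02 equation from the S_03 and S_04 equations removes the quadratic terms:
608.4 x + 703.2 y = 40530.70
288.4 x + 811.0 y = -19050.35
Solving the 2×2 system: x ≈ 159.2, y ≈ -80.1 km.
Check against S_02 (with the unrounded x, y): √((x + 109.0)²+(y + 204.3)²) = 295.56 ≈ 295.56 km. ✓

x ≈ 159.2 km, y ≈ -80.1 km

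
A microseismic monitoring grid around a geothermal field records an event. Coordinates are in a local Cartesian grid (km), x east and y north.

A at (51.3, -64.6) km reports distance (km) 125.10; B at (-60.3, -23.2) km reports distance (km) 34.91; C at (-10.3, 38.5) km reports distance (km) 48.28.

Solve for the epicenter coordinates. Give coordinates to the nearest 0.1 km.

x ≈ -49.2 km, y ≈ 9.9 km

Circle about each station: (x − 51.3)² + (y + 64.6)² = 125.10²; (x + 60.3)² + (y + 23.2)² = 34.91²; (x + 10.3)² + (y − 38.5)² = 48.28².
Subtracting pairs of circle equations eliminates x²+y² and gives linear equations (the radical axes):
-223.2 x + 82.8 y = 11800.78
-123.2 x + 206.2 y = 8102.54
Solving the 2×2 system: x ≈ -49.2, y ≈ 9.9 km.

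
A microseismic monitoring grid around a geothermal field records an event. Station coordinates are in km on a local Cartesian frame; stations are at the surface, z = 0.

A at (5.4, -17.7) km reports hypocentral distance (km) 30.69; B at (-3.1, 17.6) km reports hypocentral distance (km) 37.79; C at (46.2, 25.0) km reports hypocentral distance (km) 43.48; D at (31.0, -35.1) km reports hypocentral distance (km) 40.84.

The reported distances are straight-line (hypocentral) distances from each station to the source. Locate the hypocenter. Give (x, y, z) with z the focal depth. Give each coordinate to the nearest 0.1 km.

(20.4, -2.3, 21.9)

Each station gives a sphere (x−x_i)² + (y−y_i)² + z² = d_i² (stations at z=0).
Subtracting the A sphere from B and C: z² cancels, leaving linear equations in x and y:
-17.0 x + 70.6 y = -509.29
81.6 x + 85.4 y = 1468.36
Solving: x ≈ 20.403, y ≈ -2.301 km (keep extra digits for the depth step; rounded: 20.4, -2.3).
Then from the A sphere: z² = 30.69² − (x − 5.4)² − (y + 17.7)² with x = 20.403, y = -2.301, so z ≈ 21.901 ≈ 21.9 km.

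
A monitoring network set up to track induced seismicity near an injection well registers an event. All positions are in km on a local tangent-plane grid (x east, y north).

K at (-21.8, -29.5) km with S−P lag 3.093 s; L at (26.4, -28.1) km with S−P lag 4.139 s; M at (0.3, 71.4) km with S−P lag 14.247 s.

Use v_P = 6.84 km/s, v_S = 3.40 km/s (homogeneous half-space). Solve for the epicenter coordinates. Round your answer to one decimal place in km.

Distance from S−P lag: d = Δt · v_P v_S / (v_P − v_S) = Δt · (6.84·3.40)/(6.84−3.40) ≈ 6.7605·Δt.
So d_K = 20.91, d_L = 27.98, d_M = 96.32 km.
Circle about each station: (x + 21.8)² + (y + 29.5)² = 20.91²; (x − 26.4)² + (y + 28.1)² = 27.98²; (x − 0.3)² + (y − 71.4)² = 96.32².
Subtracting the K equation from the L and M equations removes the quadratic terms:
96.4 x + 2.8 y = -204.57
44.2 x + 201.8 y = -5087.75
Solving the 2×2 system: x ≈ -1.4, y ≈ -24.9 km.
Check against K (with the unrounded x, y): √((x + 21.8)²+(y + 29.5)²) = 20.91 ≈ 20.91 km. ✓

-1.4 km east, -24.9 km north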